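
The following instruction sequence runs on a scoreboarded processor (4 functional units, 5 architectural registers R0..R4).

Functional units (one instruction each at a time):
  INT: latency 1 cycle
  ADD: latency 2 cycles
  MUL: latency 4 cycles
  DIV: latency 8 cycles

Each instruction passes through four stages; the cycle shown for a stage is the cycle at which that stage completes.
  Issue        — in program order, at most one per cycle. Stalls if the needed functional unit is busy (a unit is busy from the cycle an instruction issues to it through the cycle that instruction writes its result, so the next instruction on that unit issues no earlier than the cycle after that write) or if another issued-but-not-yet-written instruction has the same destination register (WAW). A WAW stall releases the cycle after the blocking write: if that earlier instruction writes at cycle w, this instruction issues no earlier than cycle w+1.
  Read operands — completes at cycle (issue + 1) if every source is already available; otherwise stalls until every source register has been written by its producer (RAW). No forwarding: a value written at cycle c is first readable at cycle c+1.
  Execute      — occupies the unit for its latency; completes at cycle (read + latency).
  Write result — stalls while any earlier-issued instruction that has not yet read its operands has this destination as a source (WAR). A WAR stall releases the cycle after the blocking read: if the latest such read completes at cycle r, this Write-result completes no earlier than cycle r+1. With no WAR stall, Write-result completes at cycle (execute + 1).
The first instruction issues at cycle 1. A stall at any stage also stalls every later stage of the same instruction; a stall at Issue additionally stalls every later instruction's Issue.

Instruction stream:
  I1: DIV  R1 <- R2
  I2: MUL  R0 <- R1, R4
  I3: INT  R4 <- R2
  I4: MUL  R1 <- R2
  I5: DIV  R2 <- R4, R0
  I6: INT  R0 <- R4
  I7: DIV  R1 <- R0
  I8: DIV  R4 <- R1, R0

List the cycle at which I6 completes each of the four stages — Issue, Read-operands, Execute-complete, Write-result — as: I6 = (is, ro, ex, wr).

[1] I1 dispatched to DIV
[2] I1 operands ready; I2 dispatched to MUL
[3] I3 dispatched to INT
[4] I3 operands ready
[5] I3 complete
[10] I1 complete
[11] R1←I1
[12] I2 operands ready
[13] R4←I3
[16] I2 complete
[17] R0←I2
[18] I4 dispatched to MUL
[19] I4 operands ready; I5 dispatched to DIV
[20] I5 operands ready; I6 dispatched to INT
[21] I6 operands ready
[22] I6 complete
[23] I4 complete; R0←I6
[24] R1←I4
[28] I5 complete
[29] R2←I5
[30] I7 dispatched to DIV
[31] I7 operands ready
[39] I7 complete
[40] R1←I7
[41] I8 dispatched to DIV
[42] I8 operands ready
[50] I8 complete
[51] R4←I8

I6 = (20, 21, 22, 23)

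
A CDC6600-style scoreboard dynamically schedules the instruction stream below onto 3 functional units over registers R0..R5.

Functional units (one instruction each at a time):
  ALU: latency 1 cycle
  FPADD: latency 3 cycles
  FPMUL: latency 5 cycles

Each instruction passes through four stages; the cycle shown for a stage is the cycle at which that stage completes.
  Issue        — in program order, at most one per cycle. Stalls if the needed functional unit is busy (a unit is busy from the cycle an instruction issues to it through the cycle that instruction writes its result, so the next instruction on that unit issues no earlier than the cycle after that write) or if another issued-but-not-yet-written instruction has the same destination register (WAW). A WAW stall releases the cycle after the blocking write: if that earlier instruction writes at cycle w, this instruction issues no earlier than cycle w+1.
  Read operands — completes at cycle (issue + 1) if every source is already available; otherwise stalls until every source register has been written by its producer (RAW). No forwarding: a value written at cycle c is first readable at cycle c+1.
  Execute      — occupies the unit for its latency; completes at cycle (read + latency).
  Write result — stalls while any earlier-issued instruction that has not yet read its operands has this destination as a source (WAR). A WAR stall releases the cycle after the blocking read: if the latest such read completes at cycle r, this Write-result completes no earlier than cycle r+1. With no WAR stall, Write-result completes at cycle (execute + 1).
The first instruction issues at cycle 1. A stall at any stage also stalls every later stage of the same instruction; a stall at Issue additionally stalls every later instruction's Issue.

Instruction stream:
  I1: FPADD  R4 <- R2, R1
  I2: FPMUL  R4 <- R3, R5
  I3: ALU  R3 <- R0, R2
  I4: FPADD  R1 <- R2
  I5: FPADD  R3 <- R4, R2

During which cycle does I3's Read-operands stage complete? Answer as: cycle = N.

c1: I1 dispatched to FPADD
c2: I1 operands ready
c5: I1 complete
c6: R4←I1
c7: I2 dispatched to FPMUL
c8: I2 operands ready, I3 dispatched to ALU
c9: I3 operands ready, I4 dispatched to FPADD
c10: I3 complete, I4 operands ready
c11: R3←I3
c13: I2 complete, I4 complete
c14: R4←I2, R1←I4
c15: I5 dispatched to FPADD
c16: I5 operands ready
c19: I5 complete
c20: R3←I5

cycle = 9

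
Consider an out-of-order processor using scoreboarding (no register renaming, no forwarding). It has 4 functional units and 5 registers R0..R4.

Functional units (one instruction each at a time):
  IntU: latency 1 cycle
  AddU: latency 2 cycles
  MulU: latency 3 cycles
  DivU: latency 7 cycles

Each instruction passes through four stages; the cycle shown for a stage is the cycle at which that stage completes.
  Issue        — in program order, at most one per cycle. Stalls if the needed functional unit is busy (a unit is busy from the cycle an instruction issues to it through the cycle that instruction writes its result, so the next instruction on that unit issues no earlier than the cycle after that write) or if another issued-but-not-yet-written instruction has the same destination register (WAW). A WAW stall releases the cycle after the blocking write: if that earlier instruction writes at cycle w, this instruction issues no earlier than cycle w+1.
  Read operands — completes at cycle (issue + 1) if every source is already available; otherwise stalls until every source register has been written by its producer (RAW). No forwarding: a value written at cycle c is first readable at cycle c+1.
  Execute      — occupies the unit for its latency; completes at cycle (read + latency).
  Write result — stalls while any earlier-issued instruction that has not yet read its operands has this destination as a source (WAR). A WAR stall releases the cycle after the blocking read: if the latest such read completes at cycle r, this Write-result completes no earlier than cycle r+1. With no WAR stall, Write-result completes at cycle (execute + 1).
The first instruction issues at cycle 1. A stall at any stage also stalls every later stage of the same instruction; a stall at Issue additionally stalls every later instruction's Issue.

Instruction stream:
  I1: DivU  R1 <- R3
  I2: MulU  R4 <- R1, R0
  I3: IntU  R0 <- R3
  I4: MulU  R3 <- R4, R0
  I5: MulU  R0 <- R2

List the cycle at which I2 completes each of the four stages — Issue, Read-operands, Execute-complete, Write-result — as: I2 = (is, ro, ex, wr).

I2 = (2, 11, 14, 15)

  I1 | 1 | 2 | 9 | 10
  I2 | 2 | 11 | 14 | 15   RAW R1: wait I1 write@10
  I3 | 3 | 4 | 5 | 12   WAR R0: wait I2 read@11
  I4 | 16 | 17 | 20 | 21   struct: MulU busy until I2 writes@15
  I5 | 22 | 23 | 26 | 27   struct: MulU busy until I4 writes@21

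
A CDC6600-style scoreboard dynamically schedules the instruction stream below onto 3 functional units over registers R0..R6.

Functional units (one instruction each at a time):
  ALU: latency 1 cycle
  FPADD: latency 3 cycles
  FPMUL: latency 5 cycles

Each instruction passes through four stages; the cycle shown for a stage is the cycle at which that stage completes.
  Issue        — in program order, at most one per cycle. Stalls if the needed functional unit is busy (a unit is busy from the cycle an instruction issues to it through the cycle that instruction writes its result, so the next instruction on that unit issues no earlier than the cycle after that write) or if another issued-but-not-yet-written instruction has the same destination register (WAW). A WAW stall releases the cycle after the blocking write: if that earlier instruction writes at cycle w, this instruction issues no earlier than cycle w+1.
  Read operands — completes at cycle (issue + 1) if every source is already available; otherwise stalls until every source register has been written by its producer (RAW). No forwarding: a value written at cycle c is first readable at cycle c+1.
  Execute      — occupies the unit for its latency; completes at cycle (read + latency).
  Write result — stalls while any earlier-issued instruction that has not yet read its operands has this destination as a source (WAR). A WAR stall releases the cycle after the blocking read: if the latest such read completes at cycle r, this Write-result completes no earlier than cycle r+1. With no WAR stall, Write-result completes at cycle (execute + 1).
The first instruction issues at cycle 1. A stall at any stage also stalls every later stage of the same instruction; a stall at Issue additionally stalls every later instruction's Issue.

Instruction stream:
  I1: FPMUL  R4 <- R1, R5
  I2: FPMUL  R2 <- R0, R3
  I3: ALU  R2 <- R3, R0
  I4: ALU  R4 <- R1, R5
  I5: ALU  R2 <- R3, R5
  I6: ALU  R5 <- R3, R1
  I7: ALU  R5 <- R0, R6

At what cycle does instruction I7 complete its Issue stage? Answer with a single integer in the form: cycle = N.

t=1  I1 issues→FPMUL
t=2  I1 reads
t=7  I1 exec-done
t=8  I1 writes R4
t=9  I2 issues→FPMUL
t=10  I2 reads
t=15  I2 exec-done
t=16  I2 writes R2
t=17  I3 issues→ALU
t=18  I3 reads
t=19  I3 exec-done
t=20  I3 writes R2
t=21  I4 issues→ALU
t=22  I4 reads
t=23  I4 exec-done
t=24  I4 writes R4
t=25  I5 issues→ALU
t=26  I5 reads
t=27  I5 exec-done
t=28  I5 writes R2
t=29  I6 issues→ALU
t=30  I6 reads
t=31  I6 exec-done
t=32  I6 writes R5
t=33  I7 issues→ALU
t=34  I7 reads
t=35  I7 exec-done
t=36  I7 writes R5

cycle = 33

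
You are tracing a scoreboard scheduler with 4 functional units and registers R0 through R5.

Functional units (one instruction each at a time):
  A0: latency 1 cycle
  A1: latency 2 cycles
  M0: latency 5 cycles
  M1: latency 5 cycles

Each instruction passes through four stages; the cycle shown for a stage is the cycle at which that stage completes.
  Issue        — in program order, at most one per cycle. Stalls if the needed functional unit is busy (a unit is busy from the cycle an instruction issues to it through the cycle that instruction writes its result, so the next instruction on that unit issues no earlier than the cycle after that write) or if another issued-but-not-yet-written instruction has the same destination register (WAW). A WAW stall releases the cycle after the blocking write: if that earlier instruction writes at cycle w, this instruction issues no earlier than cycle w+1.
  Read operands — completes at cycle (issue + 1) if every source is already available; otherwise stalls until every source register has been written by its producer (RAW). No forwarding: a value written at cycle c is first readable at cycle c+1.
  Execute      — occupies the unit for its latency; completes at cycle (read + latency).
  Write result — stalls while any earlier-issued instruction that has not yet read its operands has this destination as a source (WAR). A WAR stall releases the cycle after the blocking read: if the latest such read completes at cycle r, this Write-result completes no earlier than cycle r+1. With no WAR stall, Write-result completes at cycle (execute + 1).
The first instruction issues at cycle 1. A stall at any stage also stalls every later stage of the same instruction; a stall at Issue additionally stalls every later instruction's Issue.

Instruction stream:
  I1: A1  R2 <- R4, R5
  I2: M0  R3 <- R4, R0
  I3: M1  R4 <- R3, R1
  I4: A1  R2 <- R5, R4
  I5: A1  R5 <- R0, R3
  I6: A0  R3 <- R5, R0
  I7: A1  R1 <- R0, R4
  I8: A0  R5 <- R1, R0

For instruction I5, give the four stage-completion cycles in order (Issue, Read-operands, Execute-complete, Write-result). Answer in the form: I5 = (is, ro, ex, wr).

[1] issue I1 (A1)
[2] I1 read-ops; issue I2 (M0)
[3] I2 read-ops; issue I3 (M1)
[4] I1 finished on A1
[5] I1→R2
[6] issue I4 (A1)
[8] I2 finished on M0
[9] I2→R3
[10] I3 read-ops
[15] I3 finished on M1
[16] I3→R4
[17] I4 read-ops
[19] I4 finished on A1
[20] I4→R2
[21] issue I5 (A1)
[22] I5 read-ops; issue I6 (A0)
[24] I5 finished on A1
[25] I5→R5
[26] I6 read-ops; issue I7 (A1)
[27] I6 finished on A0; I7 read-ops
[28] I6→R3
[29] I7 finished on A1; issue I8 (A0)
[30] I7→R1
[31] I8 read-ops
[32] I8 finished on A0
[33] I8→R5

I5 = (21, 22, 24, 25)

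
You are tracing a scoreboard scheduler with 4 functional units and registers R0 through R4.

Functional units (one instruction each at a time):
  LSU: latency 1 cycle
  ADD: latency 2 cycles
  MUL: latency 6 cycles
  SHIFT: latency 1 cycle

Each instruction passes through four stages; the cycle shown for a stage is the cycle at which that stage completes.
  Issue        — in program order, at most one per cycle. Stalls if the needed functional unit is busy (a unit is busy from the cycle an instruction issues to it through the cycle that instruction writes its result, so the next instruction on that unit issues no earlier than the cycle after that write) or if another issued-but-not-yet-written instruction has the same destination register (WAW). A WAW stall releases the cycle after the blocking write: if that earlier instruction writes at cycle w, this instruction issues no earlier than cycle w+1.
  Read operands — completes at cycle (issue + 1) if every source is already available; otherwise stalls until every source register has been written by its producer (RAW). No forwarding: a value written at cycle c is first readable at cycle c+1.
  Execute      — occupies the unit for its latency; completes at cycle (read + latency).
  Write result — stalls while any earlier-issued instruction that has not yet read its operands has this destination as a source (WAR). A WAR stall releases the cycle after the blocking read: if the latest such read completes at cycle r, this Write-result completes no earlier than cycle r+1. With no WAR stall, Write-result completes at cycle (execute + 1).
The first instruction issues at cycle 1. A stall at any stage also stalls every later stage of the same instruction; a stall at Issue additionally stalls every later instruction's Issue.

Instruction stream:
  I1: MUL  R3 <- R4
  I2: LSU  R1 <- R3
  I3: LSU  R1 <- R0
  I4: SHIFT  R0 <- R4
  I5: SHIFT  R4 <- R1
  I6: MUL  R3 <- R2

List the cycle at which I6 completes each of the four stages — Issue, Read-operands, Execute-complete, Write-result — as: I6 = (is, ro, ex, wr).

I6 = (19, 20, 26, 27)

[I1] 1/2/8/9
[I2] 2/10/11/12  (RAW R3: wait I1 write@9)
[I3] 13/14/15/16  (struct: LSU busy until I2 writes@12)
[I4] 14/15/16/17
[I5] 18/19/20/21  (struct: SHIFT busy until I4 writes@17)
[I6] 19/20/26/27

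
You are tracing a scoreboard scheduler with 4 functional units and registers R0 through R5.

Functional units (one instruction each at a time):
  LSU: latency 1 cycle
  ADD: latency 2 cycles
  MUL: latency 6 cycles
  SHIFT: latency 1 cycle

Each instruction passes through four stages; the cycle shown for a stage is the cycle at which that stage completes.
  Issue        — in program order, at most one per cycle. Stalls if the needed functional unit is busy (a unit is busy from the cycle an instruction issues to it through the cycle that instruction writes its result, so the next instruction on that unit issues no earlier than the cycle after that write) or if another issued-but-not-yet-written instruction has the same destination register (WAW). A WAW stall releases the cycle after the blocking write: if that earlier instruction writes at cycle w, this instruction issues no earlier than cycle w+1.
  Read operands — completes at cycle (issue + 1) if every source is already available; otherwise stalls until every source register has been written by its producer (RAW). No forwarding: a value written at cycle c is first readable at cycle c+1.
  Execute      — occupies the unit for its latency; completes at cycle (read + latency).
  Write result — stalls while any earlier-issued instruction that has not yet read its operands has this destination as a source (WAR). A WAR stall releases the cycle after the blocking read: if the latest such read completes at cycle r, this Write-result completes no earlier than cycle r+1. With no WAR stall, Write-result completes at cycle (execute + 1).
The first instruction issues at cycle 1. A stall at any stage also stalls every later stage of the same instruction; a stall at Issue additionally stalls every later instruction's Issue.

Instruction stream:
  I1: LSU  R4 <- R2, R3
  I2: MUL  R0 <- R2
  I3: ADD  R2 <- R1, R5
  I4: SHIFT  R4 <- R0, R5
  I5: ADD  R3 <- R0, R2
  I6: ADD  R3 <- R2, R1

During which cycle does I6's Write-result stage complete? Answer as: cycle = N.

[I1] 1/2/3/4
[I2] 2/3/9/10
[I3] 3/4/6/7
[I4] 5/11/12/13  (WAW R4: wait I1 write@4; RAW R0: wait I2 write@10)
[I5] 8/11/13/14  (struct: ADD busy until I3 writes@7; RAW R0: wait I2 write@10)
[I6] 15/16/18/19  (struct: ADD busy until I5 writes@14)

cycle = 19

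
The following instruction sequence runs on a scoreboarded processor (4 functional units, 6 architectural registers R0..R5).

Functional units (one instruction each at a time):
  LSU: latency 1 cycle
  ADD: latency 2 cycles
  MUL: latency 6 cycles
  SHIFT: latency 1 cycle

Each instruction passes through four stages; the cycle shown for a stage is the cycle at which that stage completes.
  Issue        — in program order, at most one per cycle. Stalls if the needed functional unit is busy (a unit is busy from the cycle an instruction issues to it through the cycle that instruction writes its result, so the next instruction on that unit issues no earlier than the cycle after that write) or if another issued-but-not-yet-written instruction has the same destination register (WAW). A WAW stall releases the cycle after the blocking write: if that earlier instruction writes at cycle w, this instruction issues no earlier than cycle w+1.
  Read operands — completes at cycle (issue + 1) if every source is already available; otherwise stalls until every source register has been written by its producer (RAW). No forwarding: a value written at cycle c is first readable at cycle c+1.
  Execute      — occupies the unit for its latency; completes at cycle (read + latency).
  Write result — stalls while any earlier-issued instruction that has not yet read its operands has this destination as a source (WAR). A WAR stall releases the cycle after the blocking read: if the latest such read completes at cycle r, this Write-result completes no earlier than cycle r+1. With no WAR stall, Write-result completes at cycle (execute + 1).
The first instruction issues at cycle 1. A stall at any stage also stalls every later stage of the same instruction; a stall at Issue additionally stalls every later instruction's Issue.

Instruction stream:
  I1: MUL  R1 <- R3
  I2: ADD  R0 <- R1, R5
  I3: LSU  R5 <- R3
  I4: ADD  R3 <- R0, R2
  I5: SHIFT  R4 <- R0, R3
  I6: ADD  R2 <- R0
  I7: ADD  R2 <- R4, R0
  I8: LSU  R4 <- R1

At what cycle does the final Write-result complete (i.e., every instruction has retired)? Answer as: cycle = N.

I1: IS=1 RO=2 EX=8 WR=9
I2: IS=2 RO=10 EX=12 WR=13  [RAW R1: wait I1 write@9]
I3: IS=3 RO=4 EX=5 WR=11  [WAR R5: wait I2 read@10]
I4: IS=14 RO=15 EX=17 WR=18  [struct: ADD busy until I2 writes@13]
I5: IS=15 RO=19 EX=20 WR=21  [RAW R3: wait I4 write@18]
I6: IS=19 RO=20 EX=22 WR=23  [struct: ADD busy until I4 writes@18]
I7: IS=24 RO=25 EX=27 WR=28  [struct: ADD busy until I6 writes@23]
I8: IS=25 RO=26 EX=27 WR=28

cycle = 28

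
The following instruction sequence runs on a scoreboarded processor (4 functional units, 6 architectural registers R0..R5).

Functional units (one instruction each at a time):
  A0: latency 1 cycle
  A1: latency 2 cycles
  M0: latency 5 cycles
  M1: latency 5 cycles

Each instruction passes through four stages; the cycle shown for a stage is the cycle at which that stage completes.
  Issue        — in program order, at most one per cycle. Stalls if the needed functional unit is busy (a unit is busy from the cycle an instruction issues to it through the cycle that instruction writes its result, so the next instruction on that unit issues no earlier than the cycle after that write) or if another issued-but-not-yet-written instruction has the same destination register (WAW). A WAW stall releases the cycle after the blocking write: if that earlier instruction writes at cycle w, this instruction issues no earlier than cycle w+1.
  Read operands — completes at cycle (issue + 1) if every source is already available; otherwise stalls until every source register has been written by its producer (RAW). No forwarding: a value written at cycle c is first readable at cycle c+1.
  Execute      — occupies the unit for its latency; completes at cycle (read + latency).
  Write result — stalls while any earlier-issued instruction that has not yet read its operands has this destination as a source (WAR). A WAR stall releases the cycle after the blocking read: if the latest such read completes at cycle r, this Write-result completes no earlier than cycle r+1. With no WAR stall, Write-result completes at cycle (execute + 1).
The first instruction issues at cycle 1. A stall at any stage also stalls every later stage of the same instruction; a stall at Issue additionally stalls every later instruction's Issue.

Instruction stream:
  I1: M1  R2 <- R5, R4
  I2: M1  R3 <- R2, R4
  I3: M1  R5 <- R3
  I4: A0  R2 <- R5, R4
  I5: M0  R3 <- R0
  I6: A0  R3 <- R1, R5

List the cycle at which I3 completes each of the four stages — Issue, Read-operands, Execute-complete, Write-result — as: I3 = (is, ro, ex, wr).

I1  is:1  ro:2  ex:7  wr:8
I2  is:9  ro:10  ex:15  wr:16  — struct: M1 busy until I1 writes@8
I3  is:17  ro:18  ex:23  wr:24  — struct: M1 busy until I2 writes@16
I4  is:18  ro:25  ex:26  wr:27  — RAW R5: wait I3 write@24
I5  is:19  ro:20  ex:25  wr:26
I6  is:28  ro:29  ex:30  wr:31  — struct: A0 busy until I4 writes@27

I3 = (17, 18, 23, 24)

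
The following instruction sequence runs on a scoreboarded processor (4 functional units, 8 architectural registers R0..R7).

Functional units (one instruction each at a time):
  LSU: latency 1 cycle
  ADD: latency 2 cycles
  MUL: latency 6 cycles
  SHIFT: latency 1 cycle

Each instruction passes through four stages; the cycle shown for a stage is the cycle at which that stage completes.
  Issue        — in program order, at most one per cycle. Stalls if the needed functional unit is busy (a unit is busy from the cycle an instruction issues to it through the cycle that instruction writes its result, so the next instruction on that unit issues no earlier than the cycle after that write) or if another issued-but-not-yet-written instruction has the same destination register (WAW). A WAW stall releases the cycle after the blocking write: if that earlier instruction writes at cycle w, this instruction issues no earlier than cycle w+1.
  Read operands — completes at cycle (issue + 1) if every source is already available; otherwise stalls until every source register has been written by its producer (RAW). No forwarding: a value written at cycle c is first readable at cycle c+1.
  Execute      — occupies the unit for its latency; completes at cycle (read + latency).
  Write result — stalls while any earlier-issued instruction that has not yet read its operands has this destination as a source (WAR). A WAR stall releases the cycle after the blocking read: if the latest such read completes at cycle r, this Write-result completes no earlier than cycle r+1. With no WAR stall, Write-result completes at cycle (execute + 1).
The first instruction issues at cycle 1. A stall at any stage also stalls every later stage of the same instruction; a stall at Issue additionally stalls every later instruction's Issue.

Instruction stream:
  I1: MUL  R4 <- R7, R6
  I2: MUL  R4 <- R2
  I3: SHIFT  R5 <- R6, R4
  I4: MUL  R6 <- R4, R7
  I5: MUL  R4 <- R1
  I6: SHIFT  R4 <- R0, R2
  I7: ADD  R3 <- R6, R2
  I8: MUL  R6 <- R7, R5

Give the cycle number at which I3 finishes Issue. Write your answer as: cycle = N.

cycle 1: I1 dispatched to MUL
cycle 2: I1 operands ready
cycle 8: I1 complete
cycle 9: R4←I1
cycle 10: I2 dispatched to MUL
cycle 11: I2 operands ready, I3 dispatched to SHIFT
cycle 17: I2 complete
cycle 18: R4←I2
cycle 19: I3 operands ready, I4 dispatched to MUL
cycle 20: I3 complete, I4 operands ready
cycle 21: R5←I3
cycle 26: I4 complete
cycle 27: R6←I4
cycle 28: I5 dispatched to MUL
cycle 29: I5 operands ready
cycle 35: I5 complete
cycle 36: R4←I5
cycle 37: I6 dispatched to SHIFT
cycle 38: I6 operands ready, I7 dispatched to ADD
cycle 39: I6 complete, I7 operands ready, I8 dispatched to MUL
cycle 40: R4←I6, I8 operands ready
cycle 41: I7 complete
cycle 42: R3←I7
cycle 46: I8 complete
cycle 47: R6←I8

cycle = 11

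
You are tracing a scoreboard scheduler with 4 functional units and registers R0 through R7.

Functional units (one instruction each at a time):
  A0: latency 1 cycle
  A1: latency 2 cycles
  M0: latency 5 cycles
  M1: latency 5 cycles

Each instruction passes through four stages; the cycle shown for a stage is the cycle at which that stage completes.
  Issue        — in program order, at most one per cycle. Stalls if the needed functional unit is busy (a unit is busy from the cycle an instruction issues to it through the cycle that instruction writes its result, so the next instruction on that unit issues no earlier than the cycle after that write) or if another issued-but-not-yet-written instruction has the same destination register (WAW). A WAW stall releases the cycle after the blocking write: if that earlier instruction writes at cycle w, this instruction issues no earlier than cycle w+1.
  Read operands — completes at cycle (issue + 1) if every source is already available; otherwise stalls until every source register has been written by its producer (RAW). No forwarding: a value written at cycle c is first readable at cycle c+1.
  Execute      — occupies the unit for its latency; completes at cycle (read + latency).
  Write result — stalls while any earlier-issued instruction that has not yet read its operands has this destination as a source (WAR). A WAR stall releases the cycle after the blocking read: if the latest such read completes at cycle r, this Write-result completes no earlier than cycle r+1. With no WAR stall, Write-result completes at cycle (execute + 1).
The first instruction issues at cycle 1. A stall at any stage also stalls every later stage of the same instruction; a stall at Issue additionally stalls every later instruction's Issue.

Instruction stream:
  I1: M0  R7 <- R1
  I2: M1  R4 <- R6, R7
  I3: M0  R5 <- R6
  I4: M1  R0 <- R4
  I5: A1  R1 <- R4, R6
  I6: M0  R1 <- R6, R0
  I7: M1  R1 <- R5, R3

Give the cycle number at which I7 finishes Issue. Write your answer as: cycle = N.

c1: I1 dispatched to M0
c2: I1 operands ready, I2 dispatched to M1
c7: I1 complete
c8: R7←I1
c9: I2 operands ready, I3 dispatched to M0
c10: I3 operands ready
c14: I2 complete
c15: R4←I2, I3 complete
c16: R5←I3, I4 dispatched to M1
c17: I4 operands ready, I5 dispatched to A1
c18: I5 operands ready
c20: I5 complete
c21: R1←I5
c22: I4 complete, I6 dispatched to M0
c23: R0←I4
c24: I6 operands ready
c29: I6 complete
c30: R1←I6
c31: I7 dispatched to M1
c32: I7 operands ready
c37: I7 complete
c38: R1←I7

cycle = 31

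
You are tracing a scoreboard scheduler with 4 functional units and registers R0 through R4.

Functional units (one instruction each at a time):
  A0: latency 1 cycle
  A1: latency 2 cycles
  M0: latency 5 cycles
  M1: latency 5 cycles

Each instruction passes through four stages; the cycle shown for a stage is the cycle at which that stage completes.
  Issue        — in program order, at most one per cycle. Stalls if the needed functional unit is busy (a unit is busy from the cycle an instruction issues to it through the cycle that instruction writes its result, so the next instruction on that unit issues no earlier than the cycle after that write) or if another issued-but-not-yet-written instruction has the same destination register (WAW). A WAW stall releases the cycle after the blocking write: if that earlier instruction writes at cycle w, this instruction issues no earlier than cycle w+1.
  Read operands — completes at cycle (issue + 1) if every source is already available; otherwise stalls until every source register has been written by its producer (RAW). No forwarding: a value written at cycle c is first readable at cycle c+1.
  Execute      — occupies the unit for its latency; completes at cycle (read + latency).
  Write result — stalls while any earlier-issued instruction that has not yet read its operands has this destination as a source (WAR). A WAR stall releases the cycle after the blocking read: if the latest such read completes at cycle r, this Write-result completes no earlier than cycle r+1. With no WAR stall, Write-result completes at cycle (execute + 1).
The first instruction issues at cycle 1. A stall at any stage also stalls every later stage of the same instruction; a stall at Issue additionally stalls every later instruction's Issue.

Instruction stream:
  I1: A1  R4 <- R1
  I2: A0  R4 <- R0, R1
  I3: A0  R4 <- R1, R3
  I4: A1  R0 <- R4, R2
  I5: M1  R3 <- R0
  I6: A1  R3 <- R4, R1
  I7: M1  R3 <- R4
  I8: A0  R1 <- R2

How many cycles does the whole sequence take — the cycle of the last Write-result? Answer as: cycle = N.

cycle = 37

I1  is:1  ro:2  ex:4  wr:5
I2  is:6  ro:7  ex:8  wr:9  — WAW R4: wait I1 write@5
I3  is:10  ro:11  ex:12  wr:13  — struct: A0 busy until I2 writes@9
I4  is:11  ro:14  ex:16  wr:17  — RAW R4: wait I3 write@13
I5  is:12  ro:18  ex:23  wr:24  — RAW R0: wait I4 write@17
I6  is:25  ro:26  ex:28  wr:29  — WAW R3: wait I5 write@24
I7  is:30  ro:31  ex:36  wr:37  — WAW R3: wait I6 write@29
I8  is:31  ro:32  ex:33  wr:34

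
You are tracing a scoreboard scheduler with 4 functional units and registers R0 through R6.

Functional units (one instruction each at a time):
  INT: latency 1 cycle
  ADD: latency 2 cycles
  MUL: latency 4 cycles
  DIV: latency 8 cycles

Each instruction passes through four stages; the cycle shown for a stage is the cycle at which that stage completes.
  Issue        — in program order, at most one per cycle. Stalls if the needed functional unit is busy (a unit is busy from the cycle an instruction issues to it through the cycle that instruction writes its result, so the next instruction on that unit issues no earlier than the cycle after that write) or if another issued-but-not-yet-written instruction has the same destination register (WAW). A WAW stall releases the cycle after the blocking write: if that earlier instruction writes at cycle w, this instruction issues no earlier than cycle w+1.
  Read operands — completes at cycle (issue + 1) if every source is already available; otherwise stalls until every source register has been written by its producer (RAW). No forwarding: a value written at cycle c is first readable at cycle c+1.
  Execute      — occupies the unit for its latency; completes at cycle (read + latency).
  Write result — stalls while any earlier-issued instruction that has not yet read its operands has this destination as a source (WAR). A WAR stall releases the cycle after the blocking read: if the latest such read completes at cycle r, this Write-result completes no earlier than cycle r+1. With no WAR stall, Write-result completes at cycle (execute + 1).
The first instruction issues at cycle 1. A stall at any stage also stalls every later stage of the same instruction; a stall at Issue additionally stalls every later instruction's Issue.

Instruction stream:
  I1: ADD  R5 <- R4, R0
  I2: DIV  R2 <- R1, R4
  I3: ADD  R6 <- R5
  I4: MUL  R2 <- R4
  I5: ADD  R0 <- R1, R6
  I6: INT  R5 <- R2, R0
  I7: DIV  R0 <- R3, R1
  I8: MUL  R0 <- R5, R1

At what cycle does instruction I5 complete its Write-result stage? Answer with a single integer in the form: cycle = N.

cycle = 18

1) issue 1, read 2, done 4, write 5
2) issue 2, read 3, done 11, write 12
3) issue 6, read 7, done 9, write 10  <struct: ADD busy until I1 writes@5>
4) issue 13, read 14, done 18, write 19  <WAW R2: wait I2 write@12>
5) issue 14, read 15, done 17, write 18
6) issue 15, read 20, done 21, write 22  <RAW R2: wait I4 write@19>
7) issue 19, read 20, done 28, write 29  <WAW R0: wait I5 write@18>
8) issue 30, read 31, done 35, write 36  <WAW R0: wait I7 write@29>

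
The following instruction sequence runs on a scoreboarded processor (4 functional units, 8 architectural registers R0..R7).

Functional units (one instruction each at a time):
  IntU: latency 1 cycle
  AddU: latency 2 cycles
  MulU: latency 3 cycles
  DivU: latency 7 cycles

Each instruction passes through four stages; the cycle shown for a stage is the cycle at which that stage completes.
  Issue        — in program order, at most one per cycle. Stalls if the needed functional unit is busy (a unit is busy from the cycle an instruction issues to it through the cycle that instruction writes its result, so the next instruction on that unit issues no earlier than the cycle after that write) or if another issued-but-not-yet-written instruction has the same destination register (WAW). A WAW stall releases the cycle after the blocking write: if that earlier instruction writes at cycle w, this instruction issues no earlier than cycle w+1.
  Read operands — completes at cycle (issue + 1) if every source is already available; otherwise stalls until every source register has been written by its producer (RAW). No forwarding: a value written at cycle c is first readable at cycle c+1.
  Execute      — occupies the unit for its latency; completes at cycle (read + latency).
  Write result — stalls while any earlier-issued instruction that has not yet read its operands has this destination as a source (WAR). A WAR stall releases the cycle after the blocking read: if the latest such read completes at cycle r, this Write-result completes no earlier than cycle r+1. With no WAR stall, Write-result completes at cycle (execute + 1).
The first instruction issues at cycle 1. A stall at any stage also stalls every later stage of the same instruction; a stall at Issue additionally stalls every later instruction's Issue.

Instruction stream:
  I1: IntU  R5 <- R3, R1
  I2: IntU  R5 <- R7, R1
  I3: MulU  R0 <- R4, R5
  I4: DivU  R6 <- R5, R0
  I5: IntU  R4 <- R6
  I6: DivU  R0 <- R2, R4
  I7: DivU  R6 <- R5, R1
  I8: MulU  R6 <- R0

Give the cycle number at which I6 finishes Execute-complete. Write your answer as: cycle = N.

cycle = 33

cycle 1: I1→IntU
cycle 2: I1 RO
cycle 3: I1 EX
cycle 4: I1 WR R5
cycle 5: I2→IntU
cycle 6: I2 RO · I3→MulU
cycle 7: I2 EX · I4→DivU
cycle 8: I2 WR R5
cycle 9: I3 RO · I5→IntU
cycle 12: I3 EX
cycle 13: I3 WR R0
cycle 14: I4 RO
cycle 21: I4 EX
cycle 22: I4 WR R6
cycle 23: I5 RO · I6→DivU
cycle 24: I5 EX
cycle 25: I5 WR R4
cycle 26: I6 RO
cycle 33: I6 EX
cycle 34: I6 WR R0
cycle 35: I7→DivU
cycle 36: I7 RO
cycle 43: I7 EX
cycle 44: I7 WR R6
cycle 45: I8→MulU
cycle 46: I8 RO
cycle 49: I8 EX
cycle 50: I8 WR R6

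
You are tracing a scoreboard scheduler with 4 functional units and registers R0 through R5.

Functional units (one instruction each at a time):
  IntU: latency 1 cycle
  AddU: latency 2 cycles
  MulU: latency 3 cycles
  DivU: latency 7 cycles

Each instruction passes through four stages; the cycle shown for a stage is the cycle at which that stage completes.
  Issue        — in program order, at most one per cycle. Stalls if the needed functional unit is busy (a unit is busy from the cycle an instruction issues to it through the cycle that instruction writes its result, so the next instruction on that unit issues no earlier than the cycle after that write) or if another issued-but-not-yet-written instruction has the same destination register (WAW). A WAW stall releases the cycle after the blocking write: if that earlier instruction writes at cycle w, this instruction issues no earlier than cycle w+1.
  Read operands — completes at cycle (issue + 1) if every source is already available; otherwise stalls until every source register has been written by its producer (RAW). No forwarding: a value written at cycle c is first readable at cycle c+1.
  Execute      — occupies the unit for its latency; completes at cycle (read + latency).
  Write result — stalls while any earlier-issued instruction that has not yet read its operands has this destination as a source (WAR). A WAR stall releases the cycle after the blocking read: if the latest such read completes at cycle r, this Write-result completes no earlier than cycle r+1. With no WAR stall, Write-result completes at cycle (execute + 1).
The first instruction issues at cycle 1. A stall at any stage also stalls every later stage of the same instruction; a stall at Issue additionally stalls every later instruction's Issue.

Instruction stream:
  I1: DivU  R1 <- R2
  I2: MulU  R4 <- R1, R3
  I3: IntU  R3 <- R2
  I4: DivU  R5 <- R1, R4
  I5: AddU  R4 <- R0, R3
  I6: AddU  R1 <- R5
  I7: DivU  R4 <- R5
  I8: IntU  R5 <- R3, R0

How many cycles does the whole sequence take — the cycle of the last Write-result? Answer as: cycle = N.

cycle = 34

  I1 | 1 | 2 | 9 | 10
  I2 | 2 | 11 | 14 | 15   RAW R1: wait I1 write@10
  I3 | 3 | 4 | 5 | 12   WAR R3: wait I2 read@11
  I4 | 11 | 16 | 23 | 24   struct: DivU busy until I1 writes@10 · RAW R4: wait I2 write@15
  I5 | 16 | 17 | 19 | 20   WAW R4: wait I2 write@15
  I6 | 21 | 25 | 27 | 28   struct: AddU busy until I5 writes@20 · RAW R5: wait I4 write@24
  I7 | 25 | 26 | 33 | 34   struct: DivU busy until I4 writes@24
  I8 | 26 | 27 | 28 | 29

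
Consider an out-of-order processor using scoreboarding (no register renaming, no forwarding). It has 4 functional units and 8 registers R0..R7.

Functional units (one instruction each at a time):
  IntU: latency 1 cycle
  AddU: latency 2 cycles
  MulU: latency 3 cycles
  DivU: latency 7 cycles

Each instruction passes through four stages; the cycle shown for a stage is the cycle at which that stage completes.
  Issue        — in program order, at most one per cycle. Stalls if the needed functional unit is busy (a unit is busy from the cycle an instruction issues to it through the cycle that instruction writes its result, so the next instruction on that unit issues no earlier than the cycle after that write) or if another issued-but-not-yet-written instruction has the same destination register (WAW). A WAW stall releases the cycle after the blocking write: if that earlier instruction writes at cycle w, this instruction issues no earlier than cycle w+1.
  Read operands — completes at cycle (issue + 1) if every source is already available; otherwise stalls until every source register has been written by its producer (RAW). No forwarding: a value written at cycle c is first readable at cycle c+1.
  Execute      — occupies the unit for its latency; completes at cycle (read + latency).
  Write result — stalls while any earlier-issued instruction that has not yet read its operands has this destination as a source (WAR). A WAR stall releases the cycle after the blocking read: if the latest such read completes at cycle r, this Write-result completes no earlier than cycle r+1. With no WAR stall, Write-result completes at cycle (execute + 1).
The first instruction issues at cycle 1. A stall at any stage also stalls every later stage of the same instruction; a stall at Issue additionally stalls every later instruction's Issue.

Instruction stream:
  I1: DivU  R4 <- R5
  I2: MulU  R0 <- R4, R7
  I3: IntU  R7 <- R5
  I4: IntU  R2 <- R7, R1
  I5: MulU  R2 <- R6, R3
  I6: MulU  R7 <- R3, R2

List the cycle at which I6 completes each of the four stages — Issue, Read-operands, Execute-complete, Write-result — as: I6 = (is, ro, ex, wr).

I6 = (23, 24, 27, 28)

  I1 | 1 | 2 | 9 | 10
  I2 | 2 | 11 | 14 | 15   RAW R4: wait I1 write@10
  I3 | 3 | 4 | 5 | 12   WAR R7: wait I2 read@11
  I4 | 13 | 14 | 15 | 16   struct: IntU busy until I3 writes@12
  I5 | 17 | 18 | 21 | 22   WAW R2: wait I4 write@16
  I6 | 23 | 24 | 27 | 28   struct: MulU busy until I5 writes@22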